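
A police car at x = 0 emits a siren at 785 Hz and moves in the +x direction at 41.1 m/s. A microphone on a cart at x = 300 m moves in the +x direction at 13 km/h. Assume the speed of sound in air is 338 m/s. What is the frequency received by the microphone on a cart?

884 Hz

13 km/h = 3.611 m/s.
The observer lies on the +x side, so the source is heading toward the observer and the observer is heading away from the source.
General Doppler shift: f' = f · (v − v_o)/(v − v_s).
f' = 785 × (338 − 3.611)/(338 − 41.1) = 785 × 334.39/296.9 ≈ 884 Hz.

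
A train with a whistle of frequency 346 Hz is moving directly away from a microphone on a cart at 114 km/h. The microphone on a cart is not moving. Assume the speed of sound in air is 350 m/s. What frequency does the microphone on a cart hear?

114 km/h = 31.67 m/s.
Only the source moves, away from the listener, so f' = f · v/(v + v_s).
f' = 346 × 350/(350 + 31.67) = 346 × 350/381.7 ≈ 317 Hz.

317 Hz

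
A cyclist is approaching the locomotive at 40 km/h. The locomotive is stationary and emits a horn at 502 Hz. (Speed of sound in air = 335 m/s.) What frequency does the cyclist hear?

519 Hz

40 km/h = 11.11 m/s.
Only the observer moves, toward the source, so f' = f · (v + v_o)/v.
f' = 502 × (335 + 11.11)/335 = 502 × 346.11/335 ≈ 519 Hz.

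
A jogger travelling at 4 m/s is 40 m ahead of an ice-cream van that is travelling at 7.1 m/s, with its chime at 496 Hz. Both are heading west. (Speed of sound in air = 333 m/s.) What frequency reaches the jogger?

The jogger is ahead, so the ice-cream van is moving toward it while the jogger is moving away from the ice-cream van.
With source approaching and observer receding, f' = f · (v − v_o)/(v − v_s).
f' = 496 × (333 − 4)/(333 − 7.1) = 496 × 329/325.9 ≈ 501 Hz.

501 Hz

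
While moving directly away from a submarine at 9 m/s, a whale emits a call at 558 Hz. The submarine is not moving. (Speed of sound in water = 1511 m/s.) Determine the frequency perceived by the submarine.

555 Hz

Only the source moves, away from the listener, so f' = f · v/(v + v_s).
f' = 558 × 1511/(1511 + 9) = 558 × 1511/1520 ≈ 555 Hz.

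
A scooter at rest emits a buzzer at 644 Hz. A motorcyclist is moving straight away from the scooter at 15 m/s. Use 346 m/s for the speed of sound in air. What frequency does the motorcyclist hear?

Moving observer, stationary source: f' = f · (v − v_o)/v.
f' = 644 × (346 − 15)/346 = 644 × 331/346 ≈ 616 Hz.

616 Hz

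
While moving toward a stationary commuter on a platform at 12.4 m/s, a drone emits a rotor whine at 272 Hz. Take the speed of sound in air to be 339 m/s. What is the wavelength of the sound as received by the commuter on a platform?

Moving source, stationary observer: f' = f · v/(v − v_s) since the source is approaching.
f' = 272 × 339/(339 − 12.4) ≈ 282 Hz.
λ' = v/f' = 339/282.327 ≈ 1.20 m.

1.20 m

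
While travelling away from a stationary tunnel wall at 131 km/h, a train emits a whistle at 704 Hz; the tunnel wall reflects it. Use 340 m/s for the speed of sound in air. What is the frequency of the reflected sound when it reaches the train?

131 km/h = 36.39 m/s.
The tunnel wall receives the sound from a moving source: f₁ = f₀ · v/(v + v_e) = 704 × 340/376.39 ≈ 636 Hz.
On the return leg the train is a moving observer: f₂ = f₁ · (v − v_e)/v = 636 × 303.61/340 ≈ 568 Hz.
Equivalently f₂ = f₀ · (v − v_e)/(v + v_e).

568 Hz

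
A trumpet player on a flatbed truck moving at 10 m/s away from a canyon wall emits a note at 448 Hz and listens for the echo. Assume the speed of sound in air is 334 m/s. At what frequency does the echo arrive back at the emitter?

The canyon wall receives the sound from a moving source: f₁ = f₀ · v/(v + v_e) = 448 × 334/344 ≈ 435 Hz.
On the return leg the trumpet player on a flatbed truck is a moving observer: f₂ = f₁ · (v − v_e)/v = 435 × 324/334 ≈ 422 Hz.
Equivalently f₂ = f₀ · (v − v_e)/(v + v_e).

422 Hz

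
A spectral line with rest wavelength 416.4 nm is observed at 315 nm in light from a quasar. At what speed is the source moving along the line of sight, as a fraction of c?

0.272

λ'/λ₀ = 0.7565 < 1 (blueshift), so the source is approaching.
λ'/λ₀ = √((1 − β)/(1 + β)) for an approaching source ⇒ β = (1 − r²)/(1 + r²) with r = λ'/λ₀.
β = (1 − 0.5723)/(1 + 0.5723) ≈ 0.272.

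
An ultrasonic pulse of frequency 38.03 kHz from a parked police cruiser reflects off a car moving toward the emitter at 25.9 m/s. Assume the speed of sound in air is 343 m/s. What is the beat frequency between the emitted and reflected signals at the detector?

6212 Hz

The car first receives the wave as a moving observer: f₁ = f₀ · (v + u)/v = 38.03 × (343 + 25.9)/343 ≈ 40.90 kHz.
On reflection it acts as a source moving toward the stationary detector: f₂ = f₁ · v/(v − u) = 40.90 × 343/317.1 ≈ 44.24 kHz.
Equivalently f₂ = f₀ · (v + u)/(v − u).
Beat frequency (with f₀ = 38030 Hz): |f₂ − f₀| = 2u·f₀/(v − u) = 2 × 25.9 × 38030/317.1 ≈ 6212 Hz.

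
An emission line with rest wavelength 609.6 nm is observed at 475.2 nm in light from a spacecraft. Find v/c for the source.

λ'/λ₀ = 0.7795 < 1 (blueshift), so the source is approaching.
λ'/λ₀ = √((1 − β)/(1 + β)) for an approaching source ⇒ β = (1 − r²)/(1 + r²) with r = λ'/λ₀.
β = (1 − 0.6077)/(1 + 0.6077) ≈ 0.244.

0.244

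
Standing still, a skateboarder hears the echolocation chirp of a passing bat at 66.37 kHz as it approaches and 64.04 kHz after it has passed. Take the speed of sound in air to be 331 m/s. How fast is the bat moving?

f₁/f₂ = (v + v_s)/(v − v_s), so v_s = v · (f₁ − f₂)/(f₁ + f₂).
v_s = 331 × (66.37 − 64.04)/(66.37 + 64.04) = 331 × 2.33/130.41 ≈ 5.9 m/s.

5.9 m/s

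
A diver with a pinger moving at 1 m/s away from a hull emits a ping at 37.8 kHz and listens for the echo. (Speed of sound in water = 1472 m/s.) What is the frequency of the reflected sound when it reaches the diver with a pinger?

The hull receives the sound from a moving source: f₁ = f₀ · v/(v + v_e) = 37.8 × 1472/1473 ≈ 37.8 kHz.
On the return leg the diver with a pinger is a moving observer: f₂ = f₁ · (v − v_e)/v = 37.8 × 1471/1472 ≈ 37.7 kHz.
Equivalently f₂ = f₀ · (v − v_e)/(v + v_e).

37.7 kHz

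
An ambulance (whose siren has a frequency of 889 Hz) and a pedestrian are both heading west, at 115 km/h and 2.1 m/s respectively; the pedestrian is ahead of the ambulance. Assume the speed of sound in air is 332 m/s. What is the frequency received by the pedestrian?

977 Hz

115 km/h = 31.94 m/s.
The pedestrian is ahead, so the ambulance is moving toward it while the pedestrian is moving away from the ambulance.
With source approaching and observer receding, f' = f · (v − v_o)/(v − v_s).
f' = 889 × (332 − 2.1)/(332 − 31.94) = 889 × 329.9/300.06 ≈ 977 Hz.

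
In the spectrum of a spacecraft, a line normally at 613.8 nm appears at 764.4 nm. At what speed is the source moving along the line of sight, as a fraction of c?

λ'/λ₀ = 1.2454 > 1 (redshift), so the source is receding.
λ'/λ₀ = √((1 + β)/(1 − β)) for a receding source ⇒ β = (r² − 1)/(r² + 1) with r = λ'/λ₀.
β = (1.5509 − 1)/(1.5509 + 1) ≈ 0.216.

0.216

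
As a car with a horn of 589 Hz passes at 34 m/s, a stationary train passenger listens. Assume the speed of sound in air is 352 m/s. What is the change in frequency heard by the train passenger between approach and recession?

115 Hz

Approaching: f₁ = f · v/(v − v_s) = 589 × 352/318 ≈ 652 Hz.
Receding: f₂ = f · v/(v + v_s) = 589 × 352/386 ≈ 537 Hz.
Drop: f₁ − f₂ = 2f·v·v_s/(v² − v_s²) = 2 × 589 × 352 × 34/(352² − 34²) ≈ 115 Hz.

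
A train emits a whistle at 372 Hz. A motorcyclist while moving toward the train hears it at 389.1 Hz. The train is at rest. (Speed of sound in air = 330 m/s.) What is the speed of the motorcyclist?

f' = f · (v + v_o)/v ⇒ v_o = v · |f'/f − 1|.
v_o = 330 × |389.1/372 − 1| = 330 × 0.04597 ≈ 15.2 m/s.

15.2 m/s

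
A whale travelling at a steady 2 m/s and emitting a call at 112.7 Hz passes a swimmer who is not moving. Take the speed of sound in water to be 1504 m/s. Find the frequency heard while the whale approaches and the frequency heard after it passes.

113 Hz approaching; 113 Hz receding

Approaching: f₁ = f · v/(v − v_s) = 112.7 × 1504/1502 ≈ 113 Hz.
Receding: f₂ = f · v/(v + v_s) = 112.7 × 1504/1506 ≈ 113 Hz.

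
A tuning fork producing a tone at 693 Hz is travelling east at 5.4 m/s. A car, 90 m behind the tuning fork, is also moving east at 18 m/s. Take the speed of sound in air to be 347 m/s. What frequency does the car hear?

718 Hz

The car is behind, so the tuning fork is moving away from it while the car is moving toward the tuning fork.
Both move, so f' = f · (v + v_o)/(v + v_s).
f' = 693 × (347 + 18)/(347 + 5.4) = 693 × 365/352.4 ≈ 718 Hz.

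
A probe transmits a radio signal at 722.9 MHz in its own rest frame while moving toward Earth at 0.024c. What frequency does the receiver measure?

Relativistic Doppler for frequency: f' = f₀ · √((1 + β)/(1 − β)).
f' = 722.9 × √(1.0240/0.9760) = 722.9 × 1.02430 ≈ 740.5 MHz.

740.5 MHz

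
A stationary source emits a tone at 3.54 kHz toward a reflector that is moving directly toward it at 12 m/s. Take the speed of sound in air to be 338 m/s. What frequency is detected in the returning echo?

The reflector first receives the wave as a moving observer: f₁ = f₀ · (v + u)/v = 3.54 × (338 + 12)/338 ≈ 3.67 kHz.
On reflection it acts as a source moving toward the stationary detector: f₂ = f₁ · v/(v − u) = 3.67 × 338/326 ≈ 3.80 kHz.

3.80 kHz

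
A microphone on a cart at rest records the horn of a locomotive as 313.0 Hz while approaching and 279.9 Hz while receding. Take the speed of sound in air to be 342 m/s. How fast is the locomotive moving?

19.1 m/s

f₁/f₂ = (v + v_s)/(v − v_s), so v_s = v · (f₁ − f₂)/(f₁ + f₂).
v_s = 342 × (313.0 − 279.9)/(313.0 + 279.9) = 342 × 33.1/592.9 ≈ 19.1 m/s.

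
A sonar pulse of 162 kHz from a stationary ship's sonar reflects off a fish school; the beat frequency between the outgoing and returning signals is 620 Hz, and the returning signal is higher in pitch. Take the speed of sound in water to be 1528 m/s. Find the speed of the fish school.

Double Doppler shift off a moving reflector: f₂ = f₀ · (v + u)/(v − u) (u > 0 toward emitter).
Returning signal is higher, so f₂ = f₀ + Δf = 162000 + 620 = 162620 Hz.
Rearranging, u = v · (f₂ − f₀)/(f₂ + f₀) = 1528 × 620/324620 ≈ 2.92 m/s.
So the fish school is moving at 2.92 m/s toward the emitter.

2.92 m/s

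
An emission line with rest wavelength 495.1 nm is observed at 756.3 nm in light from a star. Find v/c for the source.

0.400c

λ'/λ₀ = 1.5276 > 1 (redshift), so the source is receding.
λ'/λ₀ = √((1 + β)/(1 − β)) for a receding source ⇒ β = (r² − 1)/(r² + 1) with r = λ'/λ₀.
β = (2.3335 − 1)/(2.3335 + 1) ≈ 0.400.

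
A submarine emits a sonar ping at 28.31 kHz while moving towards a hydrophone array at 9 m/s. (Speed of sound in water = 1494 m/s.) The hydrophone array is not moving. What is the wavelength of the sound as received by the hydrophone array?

5.2 cm

Moving source, stationary observer: f' = f · v/(v − v_s) since the source is approaching.
f' = 28.31 × 1494/(1494 − 9) ≈ 28.5 kHz.
λ' = v/f' = 1494/28481.6 ≈ 5.2 cm.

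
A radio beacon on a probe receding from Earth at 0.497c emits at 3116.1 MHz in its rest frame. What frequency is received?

Relativistic Doppler for frequency: f' = f₀ · √((1 − β)/(1 + β)).
f' = 3116.1 × √(0.5030/1.4970) = 3116.1 × 0.57966 ≈ 1806.3 MHz.

1806.3 MHz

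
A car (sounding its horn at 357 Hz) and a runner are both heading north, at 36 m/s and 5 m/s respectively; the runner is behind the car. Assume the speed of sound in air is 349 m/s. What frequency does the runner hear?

328 Hz

The runner is behind, so the car is moving away from it while the runner is moving toward the car.
General Doppler shift: f' = f · (v + v_o)/(v + v_s).
f' = 357 × (349 + 5)/(349 + 36) = 357 × 354/385 ≈ 328 Hz.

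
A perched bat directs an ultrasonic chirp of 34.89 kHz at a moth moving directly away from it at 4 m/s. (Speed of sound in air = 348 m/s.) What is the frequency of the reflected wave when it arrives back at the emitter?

The moth first receives the wave as a moving observer: f₁ = f₀ · (v − u)/v = 34.89 × (348 − 4)/348 ≈ 34.5 kHz.
The reflection then acts as a moving source: f₂ = f₁ · v/(v + u) ≈ 34.1 kHz.

34.1 kHz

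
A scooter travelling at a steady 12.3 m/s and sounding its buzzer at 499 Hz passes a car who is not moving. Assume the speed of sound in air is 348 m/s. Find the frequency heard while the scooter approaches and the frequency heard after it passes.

Approaching: f₁ = f · v/(v − v_s) = 499 × 348/335.7 ≈ 517 Hz.
Receding: f₂ = f · v/(v + v_s) = 499 × 348/360.3 ≈ 482 Hz.

517 Hz approaching; 482 Hz receding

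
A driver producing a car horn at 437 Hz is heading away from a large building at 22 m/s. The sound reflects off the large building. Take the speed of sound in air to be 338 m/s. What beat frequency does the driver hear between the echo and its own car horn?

53.4 Hz

The large building receives the sound from a moving source: f₁ = f₀ · v/(v + v_e) = 437 × 338/360 ≈ 410.3 Hz.
On the return leg the driver is a moving observer: f₂ = f₁ · (v − v_e)/v = 410.3 × 316/338 ≈ 383.6 Hz.
Beat against the emitted tone: |f₂ − f₀| = 2v_e·f₀/(v + v_e) = 2 × 22 × 437/360 ≈ 53.4 Hz.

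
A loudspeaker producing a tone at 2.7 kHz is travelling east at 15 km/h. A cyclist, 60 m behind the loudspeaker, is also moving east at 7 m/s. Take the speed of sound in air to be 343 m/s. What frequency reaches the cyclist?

2.72 kHz

15 km/h = 4.167 m/s.
The cyclist is behind, so the loudspeaker is moving away from it while the cyclist is moving toward the loudspeaker.
General Doppler shift: f' = f · (v + v_o)/(v + v_s).
f' = 2.7 × (343 + 7)/(343 + 4.167) = 2.7 × 350/347.17 ≈ 2.72 kHz.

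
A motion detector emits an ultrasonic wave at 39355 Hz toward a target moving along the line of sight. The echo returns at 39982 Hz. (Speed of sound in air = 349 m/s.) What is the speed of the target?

Double Doppler shift off a moving reflector: f₂ = f₀ · (v + u)/(v − u) (u > 0 toward emitter).
Rearranging, u = v · (f₂ − f₀)/(f₂ + f₀) = 349 × 627/79337 ≈ 2.76 m/s.
So the target is moving at 2.76 m/s toward the emitter.

2.76 m/s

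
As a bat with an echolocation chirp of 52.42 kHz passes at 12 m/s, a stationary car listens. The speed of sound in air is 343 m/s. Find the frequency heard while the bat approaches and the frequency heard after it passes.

Approaching: f₁ = f · v/(v − v_s) = 52.42 × 343/331 ≈ 54.3 kHz.
Receding: f₂ = f · v/(v + v_s) = 52.42 × 343/355 ≈ 50.6 kHz.

54.3 kHz approaching; 50.6 kHz receding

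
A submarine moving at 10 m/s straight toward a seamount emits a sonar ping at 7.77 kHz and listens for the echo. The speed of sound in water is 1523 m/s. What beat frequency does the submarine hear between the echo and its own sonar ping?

The seamount receives the sound from a moving source: f₁ = f₀ · v/(v − v_e) = 7.77 × 1523/1513 ≈ 7.8214 kHz.
On the return leg the submarine is a moving observer: f₂ = f₁ · (v + v_e)/v = 7.8214 × 1533/1523 ≈ 7.8727 kHz.
Beat against the emitted tone (with f₀ = 7770 Hz): |f₂ − f₀| = 2v_e·f₀/(v − v_e) = 2 × 10 × 7770/1513 ≈ 103 Hz.

103 Hz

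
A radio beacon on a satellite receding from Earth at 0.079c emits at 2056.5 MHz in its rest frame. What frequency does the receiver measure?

1900.0 MHz

Relativistic Doppler for frequency: f' = f₀ · √((1 − β)/(1 + β)).
f' = 2056.5 × √(0.9210/1.0790) = 2056.5 × 0.92389 ≈ 1900.0 MHz.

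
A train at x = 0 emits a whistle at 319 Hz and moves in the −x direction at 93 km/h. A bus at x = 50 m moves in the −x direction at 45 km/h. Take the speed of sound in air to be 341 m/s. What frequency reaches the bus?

307 Hz

93 km/h = 25.83 m/s; 45 km/h = 12.5 m/s.
The observer lies on the +x side, so the source is heading away from the observer and the observer is heading toward the source.
Both move, so f' = f · (v + v_o)/(v + v_s).
f' = 319 × (341 + 12.5)/(341 + 25.83) = 319 × 353.5/366.83 ≈ 307 Hz.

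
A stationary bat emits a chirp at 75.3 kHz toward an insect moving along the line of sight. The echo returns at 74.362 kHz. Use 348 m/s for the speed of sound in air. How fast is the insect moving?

2.18 m/s

Double Doppler shift off a moving reflector: f₂ = f₀ · (v + u)/(v − u) (u > 0 toward emitter).
Rearranging, u = v · (f₂ − f₀)/(f₂ + f₀) = 348 × -0.938/149.662 ≈ -2.18 m/s.
So the insect is moving at 2.18 m/s away from the emitter.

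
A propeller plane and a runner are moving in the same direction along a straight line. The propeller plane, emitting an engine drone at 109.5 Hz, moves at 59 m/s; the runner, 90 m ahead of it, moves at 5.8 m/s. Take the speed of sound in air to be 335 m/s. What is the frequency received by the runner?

The runner is ahead, so the propeller plane is moving toward it while the runner is moving away from the propeller plane.
Both move, so f' = f · (v − v_o)/(v − v_s).
f' = 109.5 × (335 − 5.8)/(335 − 59) = 109.5 × 329.2/276 ≈ 131 Hz.

131 Hz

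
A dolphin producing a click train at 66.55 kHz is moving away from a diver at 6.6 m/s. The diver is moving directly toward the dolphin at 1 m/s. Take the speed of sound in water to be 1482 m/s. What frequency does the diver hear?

66.3 kHz

With source receding and observer approaching, f' = f · (v + v_o)/(v + v_s).
f' = 66.55 × (1482 + 1)/(1482 + 6.6) = 66.55 × 1483/1488.6 ≈ 66.3 kHz.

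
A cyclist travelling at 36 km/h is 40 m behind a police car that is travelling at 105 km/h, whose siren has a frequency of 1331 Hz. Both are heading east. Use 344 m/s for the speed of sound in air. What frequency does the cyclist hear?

1263 Hz

105 km/h = 29.17 m/s; 36 km/h = 10 m/s.
The cyclist is behind, so the police car is moving away from it while the cyclist is moving toward the police car.
With source receding and observer approaching, f' = f · (v + v_o)/(v + v_s).
f' = 1331 × (344 + 10)/(344 + 29.17) = 1331 × 354/373.17 ≈ 1263 Hz.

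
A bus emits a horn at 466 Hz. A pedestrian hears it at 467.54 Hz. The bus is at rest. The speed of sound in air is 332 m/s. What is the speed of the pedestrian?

1.10 m/s

f' > f, so the pedestrian is approaching.
f' = f · (v + v_o)/v ⇒ v_o = v · |f'/f − 1|.
v_o = 332 × |467.54/466 − 1| = 332 × 0.003305 ≈ 1.10 m/s.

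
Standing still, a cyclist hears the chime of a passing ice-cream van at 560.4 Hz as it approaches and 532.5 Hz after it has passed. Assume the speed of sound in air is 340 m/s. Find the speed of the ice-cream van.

8.7 m/s

f₁/f₂ = (v + v_s)/(v − v_s), so v_s = v · (f₁ − f₂)/(f₁ + f₂).
v_s = 340 × (560.4 − 532.5)/(560.4 + 532.5) = 340 × 27.9/1092.9 ≈ 8.7 m/s.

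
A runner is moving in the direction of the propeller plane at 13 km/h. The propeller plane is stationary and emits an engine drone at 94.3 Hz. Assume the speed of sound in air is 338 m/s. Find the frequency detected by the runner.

13 km/h = 3.611 m/s.
Only the observer moves, toward the source, so f' = f · (v + v_o)/v.
f' = 94.3 × (338 + 3.611)/338 = 94.3 × 341.61/338 ≈ 95 Hz.

95 Hz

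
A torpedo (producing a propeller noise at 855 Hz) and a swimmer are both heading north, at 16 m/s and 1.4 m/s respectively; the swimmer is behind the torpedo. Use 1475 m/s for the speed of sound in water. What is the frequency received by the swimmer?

The swimmer is behind, so the torpedo is moving away from it while the swimmer is moving toward the torpedo.
General Doppler shift: f' = f · (v + v_o)/(v + v_s).
f' = 855 × (1475 + 1.4)/(1475 + 16) = 855 × 1476.4/1491 ≈ 847 Hz.

847 Hz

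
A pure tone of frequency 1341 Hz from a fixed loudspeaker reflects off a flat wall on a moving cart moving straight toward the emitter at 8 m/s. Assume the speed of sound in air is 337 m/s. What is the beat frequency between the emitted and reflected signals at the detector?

65 Hz

The flat wall on a moving cart first receives the wave as a moving observer: f₁ = f₀ · (v + u)/v = 1341 × (337 + 8)/337 ≈ 1372.8 Hz.
The reflection then acts as a moving source: f₂ = f₁ · v/(v − u) ≈ 1406.2 Hz.
Equivalently f₂ = f₀ · (v + u)/(v − u).
Beat frequency: |f₂ − f₀| = 2u·f₀/(v − u) = 2 × 8 × 1341/329 ≈ 65 Hz.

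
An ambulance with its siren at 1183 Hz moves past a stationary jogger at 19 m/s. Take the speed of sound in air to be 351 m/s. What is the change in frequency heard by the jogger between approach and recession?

Approaching: f₁ = f · v/(v − v_s) = 1183 × 351/332 ≈ 1251 Hz.
Receding: f₂ = f · v/(v + v_s) = 1183 × 351/370 ≈ 1122 Hz.
Drop: f₁ − f₂ = 2f·v·v_s/(v² − v_s²) = 2 × 1183 × 351 × 19/(351² − 19²) ≈ 128 Hz.

128 Hz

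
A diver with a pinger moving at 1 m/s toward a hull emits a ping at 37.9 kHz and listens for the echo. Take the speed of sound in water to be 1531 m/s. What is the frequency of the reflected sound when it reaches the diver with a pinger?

37.9 kHz

The hull receives the sound from a moving source: f₁ = f₀ · v/(v − v_e) = 37.9 × 1531/1530 ≈ 37.9 kHz.
On the return leg the diver with a pinger is a moving observer: f₂ = f₁ · (v + v_e)/v = 37.9 × 1532/1531 ≈ 37.9 kHz.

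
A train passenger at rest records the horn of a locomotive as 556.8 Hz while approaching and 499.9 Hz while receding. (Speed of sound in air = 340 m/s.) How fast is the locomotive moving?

18.3 m/s

f₁/f₂ = (v + v_s)/(v − v_s), so v_s = v · (f₁ − f₂)/(f₁ + f₂).
v_s = 340 × (556.8 − 499.9)/(556.8 + 499.9) = 340 × 56.9/1056.7 ≈ 18.3 m/s.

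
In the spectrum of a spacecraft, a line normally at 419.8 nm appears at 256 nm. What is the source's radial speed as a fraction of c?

0.458c

λ'/λ₀ = 0.6098 < 1 (blueshift), so the source is approaching.
λ'/λ₀ = √((1 − β)/(1 + β)) for an approaching source ⇒ β = (1 − r²)/(1 + r²) with r = λ'/λ₀.
β = (1 − 0.3719)/(1 + 0.3719) ≈ 0.458.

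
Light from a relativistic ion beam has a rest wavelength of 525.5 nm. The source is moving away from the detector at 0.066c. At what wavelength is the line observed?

Relativistic Doppler for wavelength: λ' = λ₀ · √((1 + β)/(1 − β)).
λ' = 525.5 × √(1.0660/0.9340) = 525.5 × 1.06833 ≈ 561.4 nm.

561.4 nm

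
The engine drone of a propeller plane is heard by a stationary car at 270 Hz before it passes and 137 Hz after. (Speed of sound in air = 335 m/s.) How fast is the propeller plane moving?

109 m/s

f₁/f₂ = (v + v_s)/(v − v_s), so v_s = v · (f₁ − f₂)/(f₁ + f₂).
v_s = 335 × (270 − 137)/(270 + 137) = 335 × 133/407 ≈ 109 m/s.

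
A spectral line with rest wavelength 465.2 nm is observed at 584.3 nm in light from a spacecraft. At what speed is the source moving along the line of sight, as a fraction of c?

0.224

λ'/λ₀ = 1.2560 > 1 (redshift), so the source is receding.
λ'/λ₀ = √((1 + β)/(1 − β)) for a receding source ⇒ β = (r² − 1)/(r² + 1) with r = λ'/λ₀.
β = (1.5776 − 1)/(1.5776 + 1) ≈ 0.224.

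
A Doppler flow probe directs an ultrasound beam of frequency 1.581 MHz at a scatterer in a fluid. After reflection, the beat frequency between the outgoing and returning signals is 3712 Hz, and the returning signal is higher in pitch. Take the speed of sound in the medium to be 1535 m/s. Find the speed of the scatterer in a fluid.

Double Doppler shift off a moving reflector: f₂ = f₀ · (v + u)/(v − u) (u > 0 toward emitter).
Returning signal is higher, so f₂ = f₀ + Δf = 1581000 + 3712 = 1584712 Hz.
Rearranging, u = v · (f₂ − f₀)/(f₂ + f₀) = 1535 × 3712/3165712 ≈ 1.80 m/s.
So the scatterer in a fluid is moving at 1.80 m/s toward the emitter.

1.80 m/s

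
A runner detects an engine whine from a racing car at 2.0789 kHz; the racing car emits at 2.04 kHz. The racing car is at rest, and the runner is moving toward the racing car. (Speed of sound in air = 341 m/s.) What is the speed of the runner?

6.5 m/s

f' = f · (v + v_o)/v ⇒ v_o = v · |f'/f − 1|.
v_o = 341 × |2.0789/2.04 − 1| = 341 × 0.01907 ≈ 6.5 m/s.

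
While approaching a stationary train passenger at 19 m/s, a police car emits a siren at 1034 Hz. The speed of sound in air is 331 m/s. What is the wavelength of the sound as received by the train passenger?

Only the source moves, toward the listener, so f' = f · v/(v − v_s).
f' = 1034 × 331/(331 − 19) ≈ 1097 Hz.
λ' = v/f' = 331/1096.97 ≈ 30.2 cm.

30.2 cm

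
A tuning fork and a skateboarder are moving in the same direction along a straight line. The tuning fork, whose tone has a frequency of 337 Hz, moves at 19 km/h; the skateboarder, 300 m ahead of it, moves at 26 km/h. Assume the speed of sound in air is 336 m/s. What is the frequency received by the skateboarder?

335 Hz

19 km/h = 5.278 m/s; 26 km/h = 7.222 m/s.
The skateboarder is ahead, so the tuning fork is moving toward it while the skateboarder is moving away from the tuning fork.
With source approaching and observer receding, f' = f · (v − v_o)/(v − v_s).
f' = 337 × (336 − 7.222)/(336 − 5.278) = 337 × 328.78/330.72 ≈ 335 Hz.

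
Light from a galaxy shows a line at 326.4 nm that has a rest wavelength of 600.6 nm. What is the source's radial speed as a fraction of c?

λ'/λ₀ = 0.5435 < 1 (blueshift), so the source is approaching.
λ'/λ₀ = √((1 − β)/(1 + β)) for an approaching source ⇒ β = (1 − r²)/(1 + r²) with r = λ'/λ₀.
β = (1 − 0.2953)/(1 + 0.2953) ≈ 0.544.

0.544c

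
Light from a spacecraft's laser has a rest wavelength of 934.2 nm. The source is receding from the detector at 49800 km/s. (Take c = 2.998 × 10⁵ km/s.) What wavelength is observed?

1104.7 nm

β = v/c = 49800/299800 = 0.1661.
Relativistic Doppler for wavelength: λ' = λ₀ · √((1 + β)/(1 − β)).
λ' = 934.2 × √(1.1661/0.8339) = 934.2 × 1.18254 ≈ 1104.7 nm.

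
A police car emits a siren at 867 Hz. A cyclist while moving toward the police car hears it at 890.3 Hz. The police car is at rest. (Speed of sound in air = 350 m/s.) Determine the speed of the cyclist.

9.4 m/s

f' = f · (v + v_o)/v ⇒ v_o = v · |f'/f − 1|.
v_o = 350 × |890.3/867 − 1| = 350 × 0.02687 ≈ 9.4 m/s.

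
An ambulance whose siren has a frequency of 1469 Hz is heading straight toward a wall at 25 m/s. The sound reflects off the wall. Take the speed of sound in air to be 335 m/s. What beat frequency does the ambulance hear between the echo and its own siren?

237 Hz

The wall receives the sound from a moving source: f₁ = f₀ · v/(v − v_e) = 1469 × 335/310 ≈ 1587 Hz.
On the return leg the ambulance is a moving observer: f₂ = f₁ · (v + v_e)/v = 1587 × 360/335 ≈ 1706 Hz.
Beat against the emitted tone: |f₂ − f₀| = 2v_e·f₀/(v − v_e) = 2 × 25 × 1469/310 ≈ 237 Hz.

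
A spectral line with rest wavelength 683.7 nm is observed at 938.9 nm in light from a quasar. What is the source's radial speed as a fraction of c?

0.307

λ'/λ₀ = 1.3733 > 1 (redshift), so the source is receding.
λ'/λ₀ = √((1 + β)/(1 − β)) for a receding source ⇒ β = (r² − 1)/(r² + 1) with r = λ'/λ₀.
β = (1.8859 − 1)/(1.8859 + 1) ≈ 0.307.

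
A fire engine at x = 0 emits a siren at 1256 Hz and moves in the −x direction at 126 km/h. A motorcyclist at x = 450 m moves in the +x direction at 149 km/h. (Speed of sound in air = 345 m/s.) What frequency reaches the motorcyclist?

1004 Hz

126 km/h = 35 m/s; 149 km/h = 41.39 m/s.
The observer lies on the +x side, so the source is heading away from the observer and the observer is heading away from the source.
With source receding and observer receding, f' = f · (v − v_o)/(v + v_s).
f' = 1256 × (345 − 41.39)/(345 + 35) = 1256 × 303.61/380 ≈ 1004 Hz.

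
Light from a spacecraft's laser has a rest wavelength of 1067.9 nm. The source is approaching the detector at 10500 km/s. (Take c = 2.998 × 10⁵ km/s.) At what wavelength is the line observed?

β = v/c = 10500/299800 = 0.0350.
Relativistic Doppler for wavelength: λ' = λ₀ · √((1 − β)/(1 + β)).
λ' = 1067.9 × √(0.9650/1.0350) = 1067.9 × 0.96557 ≈ 1031.1 nm.

1031.1 nm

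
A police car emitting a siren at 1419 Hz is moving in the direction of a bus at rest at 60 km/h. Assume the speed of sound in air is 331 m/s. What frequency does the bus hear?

1494 Hz

60 km/h = 16.67 m/s.
Only the source moves, toward the listener, so f' = f · v/(v − v_s).
f' = 1419 × 331/(331 − 16.67) = 1419 × 331/314.3 ≈ 1494 Hz.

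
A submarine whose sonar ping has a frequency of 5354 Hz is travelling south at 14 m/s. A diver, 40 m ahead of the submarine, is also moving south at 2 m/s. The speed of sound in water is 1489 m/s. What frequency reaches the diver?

The diver is ahead, so the submarine is moving toward it while the diver is moving away from the submarine.
General Doppler shift: f' = f · (v − v_o)/(v − v_s).
f' = 5354 × (1489 − 2)/(1489 − 14) = 5354 × 1487/1475 ≈ 5398 Hz.

5398 Hz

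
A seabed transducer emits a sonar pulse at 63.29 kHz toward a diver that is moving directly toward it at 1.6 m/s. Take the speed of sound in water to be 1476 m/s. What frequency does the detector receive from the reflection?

63.4 kHz

The diver first receives the wave as a moving observer: f₁ = f₀ · (v + u)/v = 63.29 × (1476 + 1.6)/1476 ≈ 63.4 kHz.
On reflection it acts as a source moving toward the stationary detector: f₂ = f₁ · v/(v − u) = 63.4 × 1476/1474.4 ≈ 63.4 kHz.
Equivalently f₂ = f₀ · (v + u)/(v − u).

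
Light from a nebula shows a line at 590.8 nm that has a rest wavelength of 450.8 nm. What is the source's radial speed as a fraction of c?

0.264c

λ'/λ₀ = 1.3106 > 1 (redshift), so the source is receding.
λ'/λ₀ = √((1 + β)/(1 − β)) for a receding source ⇒ β = (r² − 1)/(r² + 1) with r = λ'/λ₀.
β = (1.7176 − 1)/(1.7176 + 1) ≈ 0.264.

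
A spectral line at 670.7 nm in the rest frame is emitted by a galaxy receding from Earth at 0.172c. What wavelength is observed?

Relativistic Doppler for wavelength: λ' = λ₀ · √((1 + β)/(1 − β)).
λ' = 670.7 × √(1.1720/0.8280) = 670.7 × 1.18973 ≈ 798.0 nm.

798.0 nm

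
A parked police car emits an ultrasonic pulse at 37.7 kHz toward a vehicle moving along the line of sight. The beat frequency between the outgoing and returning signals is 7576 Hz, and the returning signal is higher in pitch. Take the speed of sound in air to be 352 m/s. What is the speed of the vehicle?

32 m/s

Double Doppler shift off a moving reflector: f₂ = f₀ · (v + u)/(v − u) (u > 0 toward emitter).
Returning signal is higher, so f₂ = f₀ + Δf = 37700 + 7576 = 45276 Hz.
Rearranging, u = v · (f₂ − f₀)/(f₂ + f₀) = 352 × 7576/82976 ≈ 32 m/s.
So the vehicle is moving at 32 m/s toward the emitter.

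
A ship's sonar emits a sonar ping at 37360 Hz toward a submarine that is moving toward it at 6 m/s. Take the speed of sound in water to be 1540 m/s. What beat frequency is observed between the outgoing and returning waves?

At the submarine (a moving observer), f₁ = f₀ · (v + u)/v = 37360 × 1546/1540 ≈ 37506 Hz.
On reflection it acts as a source moving toward the stationary detector: f₂ = f₁ · v/(v − u) = 37506 × 1540/1534 ≈ 37652 Hz.
Equivalently f₂ = f₀ · (v + u)/(v − u).
Beat frequency: |f₂ − f₀| = 2u·f₀/(v − u) = 2 × 6 × 37360/1534 ≈ 292 Hz.

292 Hz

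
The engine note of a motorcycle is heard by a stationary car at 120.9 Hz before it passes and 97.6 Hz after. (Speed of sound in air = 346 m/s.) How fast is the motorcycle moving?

37 m/s

f₁/f₂ = (v + v_s)/(v − v_s), so v_s = v · (f₁ − f₂)/(f₁ + f₂).
v_s = 346 × (120.9 − 97.6)/(120.9 + 97.6) = 346 × 23.3/218.5 ≈ 37 m/s.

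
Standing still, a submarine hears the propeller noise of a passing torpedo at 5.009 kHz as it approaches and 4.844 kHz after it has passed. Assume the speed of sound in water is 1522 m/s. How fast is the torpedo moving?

f₁/f₂ = (v + v_s)/(v − v_s), so v_s = v · (f₁ − f₂)/(f₁ + f₂).
v_s = 1522 × (5.009 − 4.844)/(5.009 + 4.844) = 1522 × 0.165/9.853 ≈ 25 m/s.

25 m/s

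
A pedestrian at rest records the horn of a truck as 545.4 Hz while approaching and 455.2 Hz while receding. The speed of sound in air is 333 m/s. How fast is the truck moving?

f₁/f₂ = (v + v_s)/(v − v_s), so v_s = v · (f₁ − f₂)/(f₁ + f₂).
v_s = 333 × (545.4 − 455.2)/(545.4 + 455.2) = 333 × 90.2/1000.6 ≈ 30 m/s.

30 m/s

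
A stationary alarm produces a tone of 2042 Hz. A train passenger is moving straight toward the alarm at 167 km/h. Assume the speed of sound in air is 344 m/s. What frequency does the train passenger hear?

167 km/h = 46.39 m/s.
Moving observer, stationary source: f' = f · (v + v_o)/v.
f' = 2042 × (344 + 46.39)/344 = 2042 × 390.39/344 ≈ 2317 Hz.

2317 Hz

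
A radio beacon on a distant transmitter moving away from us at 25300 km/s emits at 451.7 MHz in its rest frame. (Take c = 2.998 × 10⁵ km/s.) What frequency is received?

415.1 MHz

β = v/c = 25300/299800 = 0.0844.
Relativistic Doppler for frequency: f' = f₀ · √((1 − β)/(1 + β)).
f' = 451.7 × √(0.9156/1.0844) = 451.7 × 0.91889 ≈ 415.1 MHz.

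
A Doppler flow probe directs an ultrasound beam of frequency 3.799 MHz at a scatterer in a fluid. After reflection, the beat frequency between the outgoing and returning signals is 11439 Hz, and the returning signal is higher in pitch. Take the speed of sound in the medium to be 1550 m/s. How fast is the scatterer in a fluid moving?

2.33 m/s

Double Doppler shift off a moving reflector: f₂ = f₀ · (v + u)/(v − u) (u > 0 toward emitter).
Returning signal is higher, so f₂ = f₀ + Δf = 3799000 + 11439 = 3810439 Hz.
Rearranging, u = v · (f₂ − f₀)/(f₂ + f₀) = 1550 × 11439/7609439 ≈ 2.33 m/s.
So the scatterer in a fluid is moving at 2.33 m/s toward the emitter.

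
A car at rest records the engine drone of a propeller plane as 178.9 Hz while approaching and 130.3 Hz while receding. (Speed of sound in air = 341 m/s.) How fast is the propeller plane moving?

f₁/f₂ = (v + v_s)/(v − v_s), so v_s = v · (f₁ − f₂)/(f₁ + f₂).
v_s = 341 × (178.9 − 130.3)/(178.9 + 130.3) = 341 × 48.6/309.2 ≈ 54 m/s.

54 m/s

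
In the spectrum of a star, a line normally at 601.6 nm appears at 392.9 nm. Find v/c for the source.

0.402

λ'/λ₀ = 0.6531 < 1 (blueshift), so the source is approaching.
λ'/λ₀ = √((1 − β)/(1 + β)) for an approaching source ⇒ β = (1 − r²)/(1 + r²) with r = λ'/λ₀.
β = (1 − 0.4265)/(1 + 0.4265) ≈ 0.402.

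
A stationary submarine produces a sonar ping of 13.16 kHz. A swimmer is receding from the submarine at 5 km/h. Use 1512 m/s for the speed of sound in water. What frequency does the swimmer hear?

13.15 kHz

5 km/h = 1.389 m/s.
Only the observer moves, away from the source, so f' = f · (v − v_o)/v.
f' = 13.16 × (1512 − 1.389)/1512 = 13.16 × 1510.6/1512 ≈ 13.15 kHz.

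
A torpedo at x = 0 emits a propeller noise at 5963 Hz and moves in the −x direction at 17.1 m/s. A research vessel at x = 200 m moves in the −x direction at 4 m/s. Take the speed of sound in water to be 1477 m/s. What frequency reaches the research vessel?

The observer lies on the +x side, so the source is heading away from the observer and the observer is heading toward the source.
Both move, so f' = f · (v + v_o)/(v + v_s).
f' = 5963 × (1477 + 4)/(1477 + 17.1) = 5963 × 1481/1494.1 ≈ 5911 Hz.

5911 Hz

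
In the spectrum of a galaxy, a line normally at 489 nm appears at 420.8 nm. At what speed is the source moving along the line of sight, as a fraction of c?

0.149

λ'/λ₀ = 0.8605 < 1 (blueshift), so the source is approaching.
λ'/λ₀ = √((1 − β)/(1 + β)) for an approaching source ⇒ β = (1 − r²)/(1 + r²) with r = λ'/λ₀.
β = (1 − 0.7405)/(1 + 0.7405) ≈ 0.149.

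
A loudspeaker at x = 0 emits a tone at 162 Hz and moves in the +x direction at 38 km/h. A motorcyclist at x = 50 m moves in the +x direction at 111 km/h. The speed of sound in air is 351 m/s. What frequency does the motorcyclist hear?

38 km/h = 10.56 m/s; 111 km/h = 30.83 m/s.
The observer lies on the +x side, so the source is heading toward the observer and the observer is heading away from the source.
With source approaching and observer receding, f' = f · (v − v_o)/(v − v_s).
f' = 162 × (351 − 30.83)/(351 − 10.56) = 162 × 320.17/340.44 ≈ 152 Hz.

152 Hz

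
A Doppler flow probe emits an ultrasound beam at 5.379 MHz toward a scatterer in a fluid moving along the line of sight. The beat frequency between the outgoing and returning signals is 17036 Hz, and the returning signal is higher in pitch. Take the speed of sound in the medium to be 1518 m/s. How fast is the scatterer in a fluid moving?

2.40 m/s

Double Doppler shift off a moving reflector: f₂ = f₀ · (v + u)/(v − u) (u > 0 toward emitter).
Returning signal is higher, so f₂ = f₀ + Δf = 5379000 + 17036 = 5396036 Hz.
Rearranging, u = v · (f₂ − f₀)/(f₂ + f₀) = 1518 × 17036/10775036 ≈ 2.40 m/s.
So the scatterer in a fluid is moving at 2.40 m/s toward the emitter.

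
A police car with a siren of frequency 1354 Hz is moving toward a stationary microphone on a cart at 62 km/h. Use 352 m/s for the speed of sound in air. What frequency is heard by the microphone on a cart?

1424 Hz

62 km/h = 17.22 m/s.
With the source moving toward a stationary observer, f' = f · v/(v − v_s).
f' = 1354 × 352/(352 − 17.22) = 1354 × 352/334.8 ≈ 1424 Hz.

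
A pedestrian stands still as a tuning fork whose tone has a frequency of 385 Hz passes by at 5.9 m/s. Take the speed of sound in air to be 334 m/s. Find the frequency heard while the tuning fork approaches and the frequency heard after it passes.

392 Hz approaching; 378 Hz receding

Approaching: f₁ = f · v/(v − v_s) = 385 × 334/328.1 ≈ 392 Hz.
Receding: f₂ = f · v/(v + v_s) = 385 × 334/339.9 ≈ 378 Hz.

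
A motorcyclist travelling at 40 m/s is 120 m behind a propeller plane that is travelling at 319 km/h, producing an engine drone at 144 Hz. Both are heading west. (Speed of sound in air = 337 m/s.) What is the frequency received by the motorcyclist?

128 Hz

319 km/h = 88.61 m/s.
The motorcyclist is behind, so the propeller plane is moving away from it while the motorcyclist is moving toward the propeller plane.
With source receding and observer approaching, f' = f · (v + v_o)/(v + v_s).
f' = 144 × (337 + 40)/(337 + 88.61) = 144 × 377/425.61 ≈ 128 Hz.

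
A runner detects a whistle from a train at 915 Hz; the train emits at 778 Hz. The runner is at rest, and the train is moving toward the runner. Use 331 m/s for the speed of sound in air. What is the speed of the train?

50 m/s

f' = f · v/(v − v_s) ⇒ v_s = v · |1 − f/f'|.
v_s = 331 × |1 − 778/915| = 331 × 0.1497 ≈ 50 m/s.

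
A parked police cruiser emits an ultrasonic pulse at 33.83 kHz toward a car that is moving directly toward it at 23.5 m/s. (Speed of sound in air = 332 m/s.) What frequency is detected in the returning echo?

At the car (a moving observer), f₁ = f₀ · (v + u)/v = 33.83 × 355.5/332 ≈ 36.2 kHz.
The reflection then acts as a moving source: f₂ = f₁ · v/(v − u) ≈ 39.0 kHz.
Equivalently f₂ = f₀ · (v + u)/(v − u).

39.0 kHz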